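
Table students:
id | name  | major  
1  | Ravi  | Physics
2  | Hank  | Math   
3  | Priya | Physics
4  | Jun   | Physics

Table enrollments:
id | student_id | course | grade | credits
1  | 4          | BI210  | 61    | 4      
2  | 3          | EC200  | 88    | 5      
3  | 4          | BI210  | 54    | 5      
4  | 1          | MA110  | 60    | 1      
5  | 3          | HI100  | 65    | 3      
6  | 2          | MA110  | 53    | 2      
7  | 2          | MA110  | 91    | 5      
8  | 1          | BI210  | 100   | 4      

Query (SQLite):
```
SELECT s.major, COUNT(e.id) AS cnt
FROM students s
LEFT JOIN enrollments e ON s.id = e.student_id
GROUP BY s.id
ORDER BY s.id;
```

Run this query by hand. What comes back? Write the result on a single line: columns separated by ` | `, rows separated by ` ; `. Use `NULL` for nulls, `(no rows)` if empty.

LEFT JOIN keeps every students row; unmatched ones get NULL for enrollments columns.
Group by students.id and compute COUNT(e.id). COUNT(col) of an all-NULL group is 0.
  1: ids {4, 8} → COUNT(e.id)=2
  2: ids {6, 7} → COUNT(e.id)=2
  3: ids {2, 5} → COUNT(e.id)=2
  4: ids {1, 3} → COUNT(e.id)=2

Physics | 2 ; Math | 2 ; Physics | 2 ; Physics | 2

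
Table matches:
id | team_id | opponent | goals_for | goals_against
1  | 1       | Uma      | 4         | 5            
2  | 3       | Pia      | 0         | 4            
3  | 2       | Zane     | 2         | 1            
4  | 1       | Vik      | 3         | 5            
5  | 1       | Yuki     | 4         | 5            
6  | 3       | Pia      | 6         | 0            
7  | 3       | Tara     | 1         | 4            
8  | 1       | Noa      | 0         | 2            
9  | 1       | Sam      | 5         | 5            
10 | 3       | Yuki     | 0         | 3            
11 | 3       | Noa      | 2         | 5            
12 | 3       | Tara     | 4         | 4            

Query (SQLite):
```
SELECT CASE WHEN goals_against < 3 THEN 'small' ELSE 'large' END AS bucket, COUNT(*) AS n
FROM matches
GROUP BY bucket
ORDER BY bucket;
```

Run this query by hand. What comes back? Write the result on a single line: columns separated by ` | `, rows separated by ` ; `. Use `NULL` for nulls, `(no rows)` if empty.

large | 9 ; small | 3

Bucket rows by goals_against < 3 → 'small' else 'large'; count each bucket.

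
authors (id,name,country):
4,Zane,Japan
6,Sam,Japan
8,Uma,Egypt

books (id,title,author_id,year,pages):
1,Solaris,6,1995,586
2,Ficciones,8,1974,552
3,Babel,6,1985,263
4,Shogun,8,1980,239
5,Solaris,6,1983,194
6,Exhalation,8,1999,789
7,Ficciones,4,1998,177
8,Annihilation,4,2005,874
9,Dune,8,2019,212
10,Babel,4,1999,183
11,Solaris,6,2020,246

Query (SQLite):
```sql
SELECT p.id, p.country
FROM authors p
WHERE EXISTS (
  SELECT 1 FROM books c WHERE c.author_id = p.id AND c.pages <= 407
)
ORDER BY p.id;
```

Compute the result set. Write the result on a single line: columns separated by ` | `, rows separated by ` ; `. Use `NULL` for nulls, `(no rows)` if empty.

For each authors row, check whether any books with matching author_id has pages <= 407.
Keep rows where that is true.

4 | Japan ; 6 | Japan ; 8 | Egypt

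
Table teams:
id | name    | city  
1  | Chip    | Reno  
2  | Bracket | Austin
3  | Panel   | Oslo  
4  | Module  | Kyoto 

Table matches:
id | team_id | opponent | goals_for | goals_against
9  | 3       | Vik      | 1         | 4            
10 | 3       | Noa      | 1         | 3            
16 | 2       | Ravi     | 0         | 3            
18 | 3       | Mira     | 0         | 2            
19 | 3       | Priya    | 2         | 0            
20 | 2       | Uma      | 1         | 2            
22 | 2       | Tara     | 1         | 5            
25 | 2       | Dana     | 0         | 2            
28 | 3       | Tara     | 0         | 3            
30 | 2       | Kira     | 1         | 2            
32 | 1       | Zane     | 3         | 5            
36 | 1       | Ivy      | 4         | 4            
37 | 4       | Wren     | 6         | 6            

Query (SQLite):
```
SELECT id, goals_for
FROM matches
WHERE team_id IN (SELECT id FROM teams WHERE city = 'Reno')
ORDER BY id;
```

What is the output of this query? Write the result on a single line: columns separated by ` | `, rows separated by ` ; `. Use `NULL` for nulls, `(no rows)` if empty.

32 | 3 ; 36 | 4

Inner query: teams.id where city = 'Reno'.
Outer: keep matches rows whose team_id is in that set.
Inner query → {1}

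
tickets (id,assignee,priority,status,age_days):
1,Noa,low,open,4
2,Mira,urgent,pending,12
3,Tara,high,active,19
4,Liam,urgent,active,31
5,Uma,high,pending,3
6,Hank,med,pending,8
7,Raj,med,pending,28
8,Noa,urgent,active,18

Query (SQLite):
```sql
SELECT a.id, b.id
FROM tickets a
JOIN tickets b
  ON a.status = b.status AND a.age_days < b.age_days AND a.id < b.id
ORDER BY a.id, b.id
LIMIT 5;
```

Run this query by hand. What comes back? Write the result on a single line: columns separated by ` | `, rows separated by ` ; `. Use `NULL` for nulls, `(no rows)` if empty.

2 | 7 ; 3 | 4 ; 5 | 6 ; 5 | 7 ; 6 | 7

Pairs (a,b) with same status, a.age_days < b.age_days, a.id < b.id.
status groups: active:{3,4,8} open:{1} pending:{2,5,6,7}
Ordered by (a.id, b.id); first 5.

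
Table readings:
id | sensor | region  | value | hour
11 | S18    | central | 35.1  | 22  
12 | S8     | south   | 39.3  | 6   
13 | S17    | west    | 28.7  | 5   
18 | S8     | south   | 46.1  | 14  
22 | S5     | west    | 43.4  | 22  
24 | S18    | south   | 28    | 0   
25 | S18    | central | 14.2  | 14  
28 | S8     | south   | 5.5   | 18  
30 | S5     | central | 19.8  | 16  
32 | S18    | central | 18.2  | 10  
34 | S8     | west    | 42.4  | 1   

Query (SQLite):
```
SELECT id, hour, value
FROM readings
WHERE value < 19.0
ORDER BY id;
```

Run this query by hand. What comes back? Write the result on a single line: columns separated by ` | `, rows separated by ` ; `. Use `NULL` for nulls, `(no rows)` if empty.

25 | 14 | 14.2 ; 28 | 18 | 5.5 ; 32 | 10 | 18.2

value < 19.0: ids {25, 28, 32}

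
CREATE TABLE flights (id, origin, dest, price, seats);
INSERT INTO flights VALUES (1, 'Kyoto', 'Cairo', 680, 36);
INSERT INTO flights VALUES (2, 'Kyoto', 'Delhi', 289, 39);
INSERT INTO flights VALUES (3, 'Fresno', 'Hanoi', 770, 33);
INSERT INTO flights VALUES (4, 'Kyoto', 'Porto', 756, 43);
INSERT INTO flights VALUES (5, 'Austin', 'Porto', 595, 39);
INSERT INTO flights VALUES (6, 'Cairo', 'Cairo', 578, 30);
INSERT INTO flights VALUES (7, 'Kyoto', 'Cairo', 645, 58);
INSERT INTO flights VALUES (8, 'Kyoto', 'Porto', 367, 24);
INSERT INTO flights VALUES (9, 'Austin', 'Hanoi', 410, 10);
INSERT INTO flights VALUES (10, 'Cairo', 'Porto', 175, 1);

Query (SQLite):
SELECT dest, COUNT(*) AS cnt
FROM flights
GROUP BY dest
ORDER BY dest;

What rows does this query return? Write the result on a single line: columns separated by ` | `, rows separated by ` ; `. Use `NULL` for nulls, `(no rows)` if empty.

Cairo | 3 ; Delhi | 1 ; Hanoi | 2 ; Porto | 4

Partition flights by dest; compute COUNT(*) within each group.
  Cairo: ids {1, 6, 7} → COUNT(*)=3
  Delhi: ids {2} → COUNT(*)=1
  Hanoi: ids {3, 9} → COUNT(*)=2
  Porto: ids {4, 5, 8, 10} → COUNT(*)=4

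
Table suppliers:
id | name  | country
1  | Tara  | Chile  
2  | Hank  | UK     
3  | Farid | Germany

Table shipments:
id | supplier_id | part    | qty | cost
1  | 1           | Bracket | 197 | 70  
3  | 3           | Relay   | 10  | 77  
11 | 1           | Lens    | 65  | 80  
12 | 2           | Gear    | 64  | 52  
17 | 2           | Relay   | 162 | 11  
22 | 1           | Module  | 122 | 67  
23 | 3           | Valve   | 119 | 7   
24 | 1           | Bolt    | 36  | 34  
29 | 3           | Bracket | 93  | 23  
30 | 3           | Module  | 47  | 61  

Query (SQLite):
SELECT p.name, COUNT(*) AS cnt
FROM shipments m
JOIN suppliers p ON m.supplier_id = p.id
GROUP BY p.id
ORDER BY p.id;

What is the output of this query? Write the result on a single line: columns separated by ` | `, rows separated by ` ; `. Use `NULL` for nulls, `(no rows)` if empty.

Tara | 4 ; Hank | 2 ; Farid | 4

Join each shipments row to its suppliers via supplier_id.
Group joined rows by suppliers.id; compute COUNT(*) per group.
  1: ids {1, 11, 22, 24} → COUNT(*)=4
  2: ids {12, 17} → COUNT(*)=2
  3: ids {3, 23, 29, 30} → COUNT(*)=4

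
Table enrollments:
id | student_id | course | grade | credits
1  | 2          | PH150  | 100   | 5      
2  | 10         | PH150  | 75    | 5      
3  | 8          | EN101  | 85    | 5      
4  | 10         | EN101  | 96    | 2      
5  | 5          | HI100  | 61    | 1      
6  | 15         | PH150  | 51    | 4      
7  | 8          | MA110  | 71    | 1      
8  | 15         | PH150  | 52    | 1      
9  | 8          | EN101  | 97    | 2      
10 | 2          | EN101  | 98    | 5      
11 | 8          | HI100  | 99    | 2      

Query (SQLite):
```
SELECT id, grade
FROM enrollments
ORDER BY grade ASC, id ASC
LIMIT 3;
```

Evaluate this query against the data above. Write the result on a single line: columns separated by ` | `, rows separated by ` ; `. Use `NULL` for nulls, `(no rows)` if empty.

6 | 51 ; 8 | 52 ; 5 | 61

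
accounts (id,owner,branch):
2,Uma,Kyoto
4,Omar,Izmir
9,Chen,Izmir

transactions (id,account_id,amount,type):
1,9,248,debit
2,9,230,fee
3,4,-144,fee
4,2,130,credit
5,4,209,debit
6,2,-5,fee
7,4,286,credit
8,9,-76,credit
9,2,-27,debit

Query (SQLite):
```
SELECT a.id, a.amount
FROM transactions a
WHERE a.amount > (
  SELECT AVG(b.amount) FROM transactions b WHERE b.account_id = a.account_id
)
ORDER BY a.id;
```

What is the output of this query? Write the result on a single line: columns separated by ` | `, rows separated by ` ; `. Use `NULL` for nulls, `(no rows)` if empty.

For each transactions row a, compute AVG(amount) over rows sharing a.account_id.
Keep row a if a.amount > that per-group AVG.
  account_id=2: AVG(amount) = 32.666667
  account_id=4: AVG(amount) = 117.0
  account_id=9: AVG(amount) = 134.0

1 | 248 ; 2 | 230 ; 4 | 130 ; 5 | 209 ; 7 | 286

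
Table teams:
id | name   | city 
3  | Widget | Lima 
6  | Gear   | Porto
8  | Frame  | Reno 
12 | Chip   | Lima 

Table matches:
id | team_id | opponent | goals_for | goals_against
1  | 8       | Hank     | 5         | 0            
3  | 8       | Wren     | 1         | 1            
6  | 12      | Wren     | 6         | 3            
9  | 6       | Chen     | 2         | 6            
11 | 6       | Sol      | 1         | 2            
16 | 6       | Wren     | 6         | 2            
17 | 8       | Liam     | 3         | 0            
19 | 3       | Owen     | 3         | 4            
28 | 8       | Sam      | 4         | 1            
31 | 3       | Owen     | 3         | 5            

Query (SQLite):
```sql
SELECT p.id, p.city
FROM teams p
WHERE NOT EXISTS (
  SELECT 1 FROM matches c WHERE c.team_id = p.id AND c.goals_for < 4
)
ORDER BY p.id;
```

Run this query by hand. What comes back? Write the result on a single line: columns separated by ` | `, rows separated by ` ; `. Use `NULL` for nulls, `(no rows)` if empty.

12 | Lima

For each teams row, check whether any matches with matching team_id has goals_for < 4.
Keep rows where that is false.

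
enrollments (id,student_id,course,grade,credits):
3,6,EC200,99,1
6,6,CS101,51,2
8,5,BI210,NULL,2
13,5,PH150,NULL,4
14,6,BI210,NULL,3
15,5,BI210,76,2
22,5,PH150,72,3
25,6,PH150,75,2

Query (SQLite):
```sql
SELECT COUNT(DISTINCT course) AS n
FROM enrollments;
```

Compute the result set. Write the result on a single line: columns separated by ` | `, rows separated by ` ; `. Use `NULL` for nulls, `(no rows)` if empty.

Count distinct non-NULL course values.

4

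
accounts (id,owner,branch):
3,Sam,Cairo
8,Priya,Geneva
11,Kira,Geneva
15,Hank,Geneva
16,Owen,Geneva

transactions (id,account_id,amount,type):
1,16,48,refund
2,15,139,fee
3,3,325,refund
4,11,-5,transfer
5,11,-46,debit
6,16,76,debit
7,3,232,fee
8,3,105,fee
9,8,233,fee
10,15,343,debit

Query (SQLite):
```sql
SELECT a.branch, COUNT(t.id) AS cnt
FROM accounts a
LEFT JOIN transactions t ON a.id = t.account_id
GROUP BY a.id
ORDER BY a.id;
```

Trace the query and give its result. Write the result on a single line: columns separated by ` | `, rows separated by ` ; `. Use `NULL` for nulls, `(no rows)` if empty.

Cairo | 3 ; Geneva | 1 ; Geneva | 2 ; Geneva | 2 ; Geneva | 2

LEFT JOIN keeps every accounts row; unmatched ones get NULL for transactions columns.
Group by accounts.id and compute COUNT(t.id). COUNT(col) of an all-NULL group is 0.
  3: ids {3, 7, 8} → COUNT(t.id)=3
  8: ids {9} → COUNT(t.id)=1
  11: ids {4, 5} → COUNT(t.id)=2
  15: ids {2, 10} → COUNT(t.id)=2
  16: ids {1, 6} → COUNT(t.id)=2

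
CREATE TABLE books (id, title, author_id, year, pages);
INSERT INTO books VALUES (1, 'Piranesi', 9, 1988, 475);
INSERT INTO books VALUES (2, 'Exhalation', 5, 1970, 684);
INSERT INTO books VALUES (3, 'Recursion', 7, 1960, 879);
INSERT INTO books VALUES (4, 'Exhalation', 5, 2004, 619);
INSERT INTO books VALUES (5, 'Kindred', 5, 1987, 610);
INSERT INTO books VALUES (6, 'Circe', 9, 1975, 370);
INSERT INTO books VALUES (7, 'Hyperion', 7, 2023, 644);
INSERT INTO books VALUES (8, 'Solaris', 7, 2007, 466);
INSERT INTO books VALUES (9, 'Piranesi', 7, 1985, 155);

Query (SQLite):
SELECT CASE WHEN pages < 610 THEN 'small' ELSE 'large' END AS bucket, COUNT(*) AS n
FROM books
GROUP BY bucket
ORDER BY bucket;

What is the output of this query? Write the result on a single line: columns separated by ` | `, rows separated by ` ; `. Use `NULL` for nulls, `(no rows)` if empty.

large | 5 ; small | 4

Bucket rows by pages < 610 → 'small' else 'large'; count each bucket.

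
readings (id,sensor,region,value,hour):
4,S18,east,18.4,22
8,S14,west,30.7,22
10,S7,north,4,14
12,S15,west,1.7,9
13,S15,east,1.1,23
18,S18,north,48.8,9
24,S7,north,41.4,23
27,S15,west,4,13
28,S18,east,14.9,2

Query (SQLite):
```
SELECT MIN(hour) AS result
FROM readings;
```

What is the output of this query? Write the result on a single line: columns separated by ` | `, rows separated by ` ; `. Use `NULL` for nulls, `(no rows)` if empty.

2

All hour values: [22, 22, 14, 9, 23, 9, 23, 13, 2].
MIN of non-NULL values = 2.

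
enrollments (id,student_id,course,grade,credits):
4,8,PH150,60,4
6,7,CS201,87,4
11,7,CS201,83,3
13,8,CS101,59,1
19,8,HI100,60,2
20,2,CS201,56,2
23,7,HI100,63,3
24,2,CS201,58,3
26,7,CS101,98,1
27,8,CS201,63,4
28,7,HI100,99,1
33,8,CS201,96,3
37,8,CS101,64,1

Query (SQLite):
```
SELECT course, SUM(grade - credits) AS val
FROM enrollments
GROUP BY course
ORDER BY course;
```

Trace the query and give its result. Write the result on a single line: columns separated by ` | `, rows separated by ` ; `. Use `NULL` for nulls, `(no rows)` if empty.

For each row compute grade - credits.
Group by course; take SUM of the expression per group.
  CS101: ids {13, 26, 37} → SUM(grade - credits)=218
  CS201: ids {6, 11, 20, 24, 27, 33} → SUM(grade - credits)=424
  HI100: ids {19, 23, 28} → SUM(grade - credits)=216
  PH150: ids {4} → SUM(grade - credits)=56

CS101 | 218 ; CS201 | 424 ; HI100 | 216 ; PH150 | 56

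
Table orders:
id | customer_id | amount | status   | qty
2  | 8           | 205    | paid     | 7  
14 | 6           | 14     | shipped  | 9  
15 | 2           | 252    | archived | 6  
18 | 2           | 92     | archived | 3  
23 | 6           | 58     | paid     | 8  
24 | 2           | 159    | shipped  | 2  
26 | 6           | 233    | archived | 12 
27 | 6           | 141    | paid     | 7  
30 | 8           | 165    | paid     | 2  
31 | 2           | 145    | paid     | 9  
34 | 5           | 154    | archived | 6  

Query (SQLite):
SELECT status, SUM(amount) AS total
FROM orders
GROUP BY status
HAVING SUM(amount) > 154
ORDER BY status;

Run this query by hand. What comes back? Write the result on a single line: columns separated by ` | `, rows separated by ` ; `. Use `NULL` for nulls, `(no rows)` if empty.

Partition orders by status; compute SUM(amount) within each group.
HAVING: keep groups where SUM(amount) > 154.
  archived: ids {15, 18, 26, 34} → SUM(amount)=731
  paid: ids {2, 23, 27, 30, 31} → SUM(amount)=714
  shipped: ids {14, 24} → SUM(amount)=173

archived | 731 ; paid | 714 ; shipped | 173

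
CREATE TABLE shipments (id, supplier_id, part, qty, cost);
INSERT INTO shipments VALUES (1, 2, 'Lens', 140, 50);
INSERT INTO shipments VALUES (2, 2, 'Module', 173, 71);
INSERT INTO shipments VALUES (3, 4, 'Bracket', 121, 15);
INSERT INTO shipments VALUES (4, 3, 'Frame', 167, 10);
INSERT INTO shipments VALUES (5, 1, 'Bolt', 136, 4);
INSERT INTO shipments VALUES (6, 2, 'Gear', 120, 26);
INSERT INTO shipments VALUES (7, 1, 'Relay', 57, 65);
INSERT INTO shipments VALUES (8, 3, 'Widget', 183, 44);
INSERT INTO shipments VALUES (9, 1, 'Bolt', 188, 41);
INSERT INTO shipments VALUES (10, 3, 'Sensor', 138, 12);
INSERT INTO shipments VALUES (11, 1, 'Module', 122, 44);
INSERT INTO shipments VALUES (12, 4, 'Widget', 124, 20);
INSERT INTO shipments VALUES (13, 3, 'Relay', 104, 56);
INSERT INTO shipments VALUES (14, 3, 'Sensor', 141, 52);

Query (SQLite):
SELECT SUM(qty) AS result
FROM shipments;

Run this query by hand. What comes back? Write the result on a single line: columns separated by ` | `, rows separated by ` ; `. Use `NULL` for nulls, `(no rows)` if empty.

1914

All qty values: [140, 173, 121, 167, 136, 120, 57, 183, 188, 138, 122, 124, 104, 141].
SUM of non-NULL values = 1914.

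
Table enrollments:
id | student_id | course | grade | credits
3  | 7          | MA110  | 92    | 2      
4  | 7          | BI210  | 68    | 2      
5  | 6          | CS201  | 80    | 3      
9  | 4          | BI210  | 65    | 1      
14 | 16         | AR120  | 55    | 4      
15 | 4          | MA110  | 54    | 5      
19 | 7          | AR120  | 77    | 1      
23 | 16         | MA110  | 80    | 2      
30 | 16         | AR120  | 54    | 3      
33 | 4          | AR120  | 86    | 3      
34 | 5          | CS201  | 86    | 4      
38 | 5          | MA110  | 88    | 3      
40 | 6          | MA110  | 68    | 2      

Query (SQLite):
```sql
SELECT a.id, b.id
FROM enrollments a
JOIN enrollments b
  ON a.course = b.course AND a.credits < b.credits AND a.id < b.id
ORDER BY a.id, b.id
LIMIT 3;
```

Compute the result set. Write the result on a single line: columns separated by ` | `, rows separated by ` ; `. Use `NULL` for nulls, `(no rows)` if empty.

Pairs (a,b) with same course, a.credits < b.credits, a.id < b.id.
course groups: AR120:{14,19,30,33} BI210:{4,9} CS201:{5,34} MA110:{3,15,23,38,40}
Ordered by (a.id, b.id); first 3.

3 | 15 ; 3 | 38 ; 5 | 34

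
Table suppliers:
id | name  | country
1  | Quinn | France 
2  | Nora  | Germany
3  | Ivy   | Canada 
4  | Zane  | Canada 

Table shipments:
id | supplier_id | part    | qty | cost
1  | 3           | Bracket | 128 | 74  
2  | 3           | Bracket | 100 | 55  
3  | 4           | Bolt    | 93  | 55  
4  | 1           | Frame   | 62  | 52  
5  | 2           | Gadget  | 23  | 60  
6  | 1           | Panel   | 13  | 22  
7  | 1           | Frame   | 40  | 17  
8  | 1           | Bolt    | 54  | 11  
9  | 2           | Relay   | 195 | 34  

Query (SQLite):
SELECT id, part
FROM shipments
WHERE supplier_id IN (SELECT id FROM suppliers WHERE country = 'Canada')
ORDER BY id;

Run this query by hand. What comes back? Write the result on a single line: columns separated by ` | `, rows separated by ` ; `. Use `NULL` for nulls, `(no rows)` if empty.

1 | Bracket ; 2 | Bracket ; 3 | Bolt

Inner query: suppliers.id where country = 'Canada'.
Outer: keep shipments rows whose supplier_id is in that set.
Inner query → {3, 4}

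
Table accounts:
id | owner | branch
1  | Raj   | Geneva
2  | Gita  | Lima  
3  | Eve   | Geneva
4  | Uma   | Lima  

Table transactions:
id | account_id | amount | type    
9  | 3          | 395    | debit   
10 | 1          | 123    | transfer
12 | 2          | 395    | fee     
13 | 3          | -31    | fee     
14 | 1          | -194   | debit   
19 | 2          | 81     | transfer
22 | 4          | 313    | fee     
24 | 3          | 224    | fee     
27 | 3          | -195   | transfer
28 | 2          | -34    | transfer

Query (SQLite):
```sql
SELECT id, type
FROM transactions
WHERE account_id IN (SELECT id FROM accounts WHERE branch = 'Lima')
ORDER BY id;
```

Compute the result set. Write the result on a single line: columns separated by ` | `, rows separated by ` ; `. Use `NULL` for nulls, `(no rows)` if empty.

12 | fee ; 19 | transfer ; 22 | fee ; 28 | transfer

Inner query: accounts.id where branch = 'Lima'.
Outer: keep transactions rows whose account_id is in that set.
Inner query → {2, 4}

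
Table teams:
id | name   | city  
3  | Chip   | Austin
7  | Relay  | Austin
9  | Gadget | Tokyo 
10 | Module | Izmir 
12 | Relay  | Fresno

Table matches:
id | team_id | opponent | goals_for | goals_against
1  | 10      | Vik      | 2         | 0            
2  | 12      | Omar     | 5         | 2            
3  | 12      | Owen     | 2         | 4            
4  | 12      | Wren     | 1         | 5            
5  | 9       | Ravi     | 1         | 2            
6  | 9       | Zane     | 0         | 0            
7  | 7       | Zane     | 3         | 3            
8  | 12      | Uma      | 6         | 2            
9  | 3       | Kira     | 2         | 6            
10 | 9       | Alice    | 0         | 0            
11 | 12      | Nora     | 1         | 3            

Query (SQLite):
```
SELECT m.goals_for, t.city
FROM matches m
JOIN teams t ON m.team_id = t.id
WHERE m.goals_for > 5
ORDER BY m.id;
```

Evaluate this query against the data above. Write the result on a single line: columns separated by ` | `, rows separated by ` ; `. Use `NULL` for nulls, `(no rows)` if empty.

Each matches row matches the teams row where team_id = teams.id.
Then keep rows with m.goals_for > 5.

6 | Fresno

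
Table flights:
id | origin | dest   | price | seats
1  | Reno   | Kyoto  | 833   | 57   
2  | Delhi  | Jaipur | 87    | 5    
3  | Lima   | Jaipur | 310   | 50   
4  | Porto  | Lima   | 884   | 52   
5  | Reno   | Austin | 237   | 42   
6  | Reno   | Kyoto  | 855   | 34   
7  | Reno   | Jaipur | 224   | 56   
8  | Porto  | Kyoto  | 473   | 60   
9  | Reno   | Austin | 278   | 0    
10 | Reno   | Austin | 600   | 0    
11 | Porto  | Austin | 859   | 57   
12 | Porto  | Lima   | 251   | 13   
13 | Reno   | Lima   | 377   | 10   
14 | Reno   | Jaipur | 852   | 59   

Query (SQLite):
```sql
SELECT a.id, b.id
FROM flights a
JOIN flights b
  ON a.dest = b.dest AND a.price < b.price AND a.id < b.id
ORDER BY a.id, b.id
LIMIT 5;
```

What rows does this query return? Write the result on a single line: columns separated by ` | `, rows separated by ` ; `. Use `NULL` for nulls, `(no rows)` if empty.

1 | 6 ; 2 | 3 ; 2 | 7 ; 2 | 14 ; 3 | 14

Pairs (a,b) with same dest, a.price < b.price, a.id < b.id.
dest groups: Austin:{5,9,10,11} Jaipur:{2,3,7,14} Kyoto:{1,6,8} Lima:{4,12,13}
Ordered by (a.id, b.id); first 5.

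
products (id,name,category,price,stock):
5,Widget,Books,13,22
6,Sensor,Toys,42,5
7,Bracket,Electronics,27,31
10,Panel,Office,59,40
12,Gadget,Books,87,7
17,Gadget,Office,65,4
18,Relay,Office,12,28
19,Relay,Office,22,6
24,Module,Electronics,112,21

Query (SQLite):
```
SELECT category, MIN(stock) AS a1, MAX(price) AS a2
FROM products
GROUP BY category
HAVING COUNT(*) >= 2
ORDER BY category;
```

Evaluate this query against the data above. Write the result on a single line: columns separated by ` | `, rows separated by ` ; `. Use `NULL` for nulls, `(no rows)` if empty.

Books | 7 | 87 ; Electronics | 21 | 112 ; Office | 4 | 65

Group products by category.
Per group compute: MIN(stock), MAX(price).
HAVING: drop groups with fewer than 2 rows.
  Books: ids {5, 12} → MIN(stock)=7, MAX(price)=87
  Electronics: ids {7, 24} → MIN(stock)=21, MAX(price)=112
  Office: ids {10, 17, 18, 19} → MIN(stock)=4, MAX(price)=65
  Toys: ids {6} → MIN(stock)=5, MAX(price)=42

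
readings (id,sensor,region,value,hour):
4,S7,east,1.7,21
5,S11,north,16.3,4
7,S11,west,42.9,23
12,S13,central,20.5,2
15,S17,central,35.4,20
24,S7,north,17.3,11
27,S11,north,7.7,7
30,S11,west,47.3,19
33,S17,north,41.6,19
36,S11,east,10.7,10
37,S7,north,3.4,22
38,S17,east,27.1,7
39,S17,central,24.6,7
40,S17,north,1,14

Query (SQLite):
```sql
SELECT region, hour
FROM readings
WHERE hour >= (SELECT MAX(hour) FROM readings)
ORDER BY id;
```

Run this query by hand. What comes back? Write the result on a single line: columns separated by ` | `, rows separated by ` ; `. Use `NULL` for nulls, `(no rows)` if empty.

Scalar subquery: MAX(hour) over all readings rows = 23.
Keep rows where hour >= that value.

west | 23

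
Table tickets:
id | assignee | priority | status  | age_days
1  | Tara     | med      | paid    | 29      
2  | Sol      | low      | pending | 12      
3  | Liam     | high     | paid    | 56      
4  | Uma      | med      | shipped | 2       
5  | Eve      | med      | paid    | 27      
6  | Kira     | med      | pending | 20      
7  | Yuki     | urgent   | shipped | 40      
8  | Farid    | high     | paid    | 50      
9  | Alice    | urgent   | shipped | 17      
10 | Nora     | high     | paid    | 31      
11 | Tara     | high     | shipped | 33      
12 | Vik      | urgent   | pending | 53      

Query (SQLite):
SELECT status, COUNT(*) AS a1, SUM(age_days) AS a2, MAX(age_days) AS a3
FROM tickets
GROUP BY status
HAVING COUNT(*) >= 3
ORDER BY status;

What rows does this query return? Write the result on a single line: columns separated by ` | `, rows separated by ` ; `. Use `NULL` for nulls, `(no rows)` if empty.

Group tickets by status.
Per group compute: COUNT(*), SUM(age_days), MAX(age_days).
HAVING: drop groups with fewer than 3 rows.
  paid: ids {1, 3, 5, 8, 10} → COUNT(*)=5, SUM(age_days)=193, MAX(age_days)=56
  pending: ids {2, 6, 12} → COUNT(*)=3, SUM(age_days)=85, MAX(age_days)=53
  shipped: ids {4, 7, 9, 11} → COUNT(*)=4, SUM(age_days)=92, MAX(age_days)=40

paid | 5 | 193 | 56 ; pending | 3 | 85 | 53 ; shipped | 4 | 92 | 40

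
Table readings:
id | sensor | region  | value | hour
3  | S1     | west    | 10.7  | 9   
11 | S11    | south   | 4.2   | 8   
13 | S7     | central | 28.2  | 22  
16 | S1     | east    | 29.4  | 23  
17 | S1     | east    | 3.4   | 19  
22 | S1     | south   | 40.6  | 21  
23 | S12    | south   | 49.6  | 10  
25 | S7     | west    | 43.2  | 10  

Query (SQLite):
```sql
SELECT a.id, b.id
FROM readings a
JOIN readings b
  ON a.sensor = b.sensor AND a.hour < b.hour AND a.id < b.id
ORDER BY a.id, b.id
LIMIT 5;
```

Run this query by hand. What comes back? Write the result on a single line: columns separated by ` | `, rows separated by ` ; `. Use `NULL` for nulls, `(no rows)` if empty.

3 | 16 ; 3 | 17 ; 3 | 22 ; 17 | 22

Pairs (a,b) with same sensor, a.hour < b.hour, a.id < b.id.
sensor groups: S1:{3,16,17,22} S11:{11} S12:{23} S7:{13,25}
Ordered by (a.id, b.id); first 5.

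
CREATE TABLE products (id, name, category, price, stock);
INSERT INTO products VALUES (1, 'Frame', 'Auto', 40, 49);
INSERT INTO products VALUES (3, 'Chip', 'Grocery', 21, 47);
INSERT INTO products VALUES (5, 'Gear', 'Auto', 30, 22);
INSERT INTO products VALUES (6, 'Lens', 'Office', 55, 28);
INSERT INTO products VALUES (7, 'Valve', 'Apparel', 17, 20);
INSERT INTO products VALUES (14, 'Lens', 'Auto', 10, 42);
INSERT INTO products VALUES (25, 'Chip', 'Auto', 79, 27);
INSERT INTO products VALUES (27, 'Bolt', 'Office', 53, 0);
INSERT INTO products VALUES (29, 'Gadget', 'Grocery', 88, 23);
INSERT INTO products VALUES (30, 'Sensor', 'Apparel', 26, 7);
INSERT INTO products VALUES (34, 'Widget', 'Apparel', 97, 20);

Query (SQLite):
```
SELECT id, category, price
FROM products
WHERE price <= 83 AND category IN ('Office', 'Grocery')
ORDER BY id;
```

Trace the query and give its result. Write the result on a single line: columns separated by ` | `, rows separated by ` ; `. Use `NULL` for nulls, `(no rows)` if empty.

3 | Grocery | 21 ; 6 | Office | 55 ; 27 | Office | 53

price <= 83: ids {1, 3, 5, 6, 7, 14, 25, 27, 30}
category IN ('Office', 'Grocery'): ids {3, 6, 27, 29}
Combine with AND.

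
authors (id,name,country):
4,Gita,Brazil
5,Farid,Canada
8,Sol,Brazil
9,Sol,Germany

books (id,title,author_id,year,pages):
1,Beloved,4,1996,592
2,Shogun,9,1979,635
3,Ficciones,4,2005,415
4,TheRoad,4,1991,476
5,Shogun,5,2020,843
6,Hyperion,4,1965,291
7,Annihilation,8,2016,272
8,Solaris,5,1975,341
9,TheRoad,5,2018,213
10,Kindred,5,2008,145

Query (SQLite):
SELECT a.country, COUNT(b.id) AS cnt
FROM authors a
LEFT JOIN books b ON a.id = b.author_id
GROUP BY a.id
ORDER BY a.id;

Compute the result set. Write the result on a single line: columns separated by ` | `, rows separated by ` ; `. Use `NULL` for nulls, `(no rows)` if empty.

Brazil | 4 ; Canada | 4 ; Brazil | 1 ; Germany | 1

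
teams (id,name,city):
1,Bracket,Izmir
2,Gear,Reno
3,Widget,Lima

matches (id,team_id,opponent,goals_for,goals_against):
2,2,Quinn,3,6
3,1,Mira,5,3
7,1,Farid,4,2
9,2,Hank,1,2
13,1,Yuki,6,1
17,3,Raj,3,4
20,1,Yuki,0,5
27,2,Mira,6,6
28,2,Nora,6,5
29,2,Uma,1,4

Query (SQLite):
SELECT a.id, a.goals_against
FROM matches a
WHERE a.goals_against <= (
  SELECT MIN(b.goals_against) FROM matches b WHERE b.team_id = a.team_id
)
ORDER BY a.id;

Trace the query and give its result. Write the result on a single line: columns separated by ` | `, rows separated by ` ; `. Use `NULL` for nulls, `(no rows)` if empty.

For each matches row a, compute MIN(goals_against) over rows sharing a.team_id.
Keep row a if a.goals_against <= that per-group MIN.
  team_id=1: MIN(goals_against) = 1
  team_id=2: MIN(goals_against) = 2
  team_id=3: MIN(goals_against) = 4

9 | 2 ; 13 | 1 ; 17 | 4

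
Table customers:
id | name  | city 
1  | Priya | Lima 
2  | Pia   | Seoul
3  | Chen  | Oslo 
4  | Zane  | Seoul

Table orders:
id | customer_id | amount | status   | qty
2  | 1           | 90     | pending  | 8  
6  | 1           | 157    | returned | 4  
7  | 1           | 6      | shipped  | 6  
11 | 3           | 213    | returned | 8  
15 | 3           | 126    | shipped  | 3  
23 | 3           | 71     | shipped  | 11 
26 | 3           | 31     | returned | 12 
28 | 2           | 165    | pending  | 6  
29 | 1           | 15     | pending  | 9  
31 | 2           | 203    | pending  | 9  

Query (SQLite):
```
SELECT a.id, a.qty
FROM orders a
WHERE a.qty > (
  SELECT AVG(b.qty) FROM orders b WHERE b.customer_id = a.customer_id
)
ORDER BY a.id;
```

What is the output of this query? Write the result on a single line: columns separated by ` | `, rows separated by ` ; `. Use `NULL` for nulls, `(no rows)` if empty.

For each orders row a, compute AVG(qty) over rows sharing a.customer_id.
Keep row a if a.qty > that per-group AVG.
  customer_id=1: AVG(qty) = 6.75
  customer_id=2: AVG(qty) = 7.5
  customer_id=3: AVG(qty) = 8.5

2 | 8 ; 23 | 11 ; 26 | 12 ; 29 | 9 ; 31 | 9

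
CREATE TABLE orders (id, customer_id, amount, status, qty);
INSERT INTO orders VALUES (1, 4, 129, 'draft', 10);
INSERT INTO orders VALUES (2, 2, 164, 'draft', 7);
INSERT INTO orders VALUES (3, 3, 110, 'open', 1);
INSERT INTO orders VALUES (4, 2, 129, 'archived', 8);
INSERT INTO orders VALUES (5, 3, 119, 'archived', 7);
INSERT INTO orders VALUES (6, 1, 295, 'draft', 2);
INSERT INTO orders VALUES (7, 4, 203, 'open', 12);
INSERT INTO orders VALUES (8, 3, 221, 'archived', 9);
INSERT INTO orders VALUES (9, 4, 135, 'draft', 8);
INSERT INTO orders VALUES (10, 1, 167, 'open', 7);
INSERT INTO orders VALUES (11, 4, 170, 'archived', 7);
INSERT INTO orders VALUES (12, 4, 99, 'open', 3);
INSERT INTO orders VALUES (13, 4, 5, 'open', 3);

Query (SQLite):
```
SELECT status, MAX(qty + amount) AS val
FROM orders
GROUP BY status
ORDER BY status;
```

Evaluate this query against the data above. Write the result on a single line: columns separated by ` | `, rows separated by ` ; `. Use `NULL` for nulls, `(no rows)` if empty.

For each row compute qty + amount.
Group by status; take MAX of the expression per group.
  archived: ids {4, 5, 8, 11} → MAX(qty + amount)=230
  draft: ids {1, 2, 6, 9} → MAX(qty + amount)=297
  open: ids {3, 7, 10, 12, 13} → MAX(qty + amount)=215

archived | 230 ; draft | 297 ; open | 215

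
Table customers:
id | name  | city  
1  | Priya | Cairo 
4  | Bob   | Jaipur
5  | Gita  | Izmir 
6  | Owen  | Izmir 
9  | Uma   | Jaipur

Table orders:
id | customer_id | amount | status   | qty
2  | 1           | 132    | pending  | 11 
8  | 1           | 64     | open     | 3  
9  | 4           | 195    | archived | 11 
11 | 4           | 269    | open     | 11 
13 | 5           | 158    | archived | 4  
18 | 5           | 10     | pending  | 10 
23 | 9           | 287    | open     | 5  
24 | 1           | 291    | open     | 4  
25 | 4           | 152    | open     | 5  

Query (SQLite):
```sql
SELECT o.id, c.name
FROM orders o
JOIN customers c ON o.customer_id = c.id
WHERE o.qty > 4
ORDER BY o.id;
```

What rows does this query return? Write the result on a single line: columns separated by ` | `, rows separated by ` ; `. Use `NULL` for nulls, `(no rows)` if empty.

2 | Priya ; 9 | Bob ; 11 | Bob ; 18 | Gita ; 23 | Uma ; 25 | Bob

Each orders row matches the customers row where customer_id = customers.id.
Then keep rows with o.qty > 4.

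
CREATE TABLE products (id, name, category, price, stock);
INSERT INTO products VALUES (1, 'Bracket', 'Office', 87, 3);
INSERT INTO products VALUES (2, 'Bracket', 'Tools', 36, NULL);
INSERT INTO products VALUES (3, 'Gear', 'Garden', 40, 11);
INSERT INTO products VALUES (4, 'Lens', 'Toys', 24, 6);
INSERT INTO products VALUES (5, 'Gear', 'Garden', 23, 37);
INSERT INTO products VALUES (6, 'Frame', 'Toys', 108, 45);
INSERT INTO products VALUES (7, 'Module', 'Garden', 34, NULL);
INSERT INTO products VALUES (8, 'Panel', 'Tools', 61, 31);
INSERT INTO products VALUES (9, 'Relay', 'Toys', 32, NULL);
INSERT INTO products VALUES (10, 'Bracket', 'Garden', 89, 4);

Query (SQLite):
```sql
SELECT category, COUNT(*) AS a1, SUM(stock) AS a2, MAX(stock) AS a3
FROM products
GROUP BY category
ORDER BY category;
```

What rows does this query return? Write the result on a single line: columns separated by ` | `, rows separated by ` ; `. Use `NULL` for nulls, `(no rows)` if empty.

Group products by category.
Per group compute: COUNT(*), SUM(stock), MAX(stock).
  Garden: ids {3, 5, 7, 10} → COUNT(*)=4, SUM(stock)=52, MAX(stock)=37
  Office: ids {1} → COUNT(*)=1, SUM(stock)=3, MAX(stock)=3
  Tools: ids {2, 8} → COUNT(*)=2, SUM(stock)=31, MAX(stock)=31
  Toys: ids {4, 6, 9} → COUNT(*)=3, SUM(stock)=51, MAX(stock)=45

Garden | 4 | 52 | 37 ; Office | 1 | 3 | 3 ; Tools | 2 | 31 | 31 ; Toys | 3 | 51 | 45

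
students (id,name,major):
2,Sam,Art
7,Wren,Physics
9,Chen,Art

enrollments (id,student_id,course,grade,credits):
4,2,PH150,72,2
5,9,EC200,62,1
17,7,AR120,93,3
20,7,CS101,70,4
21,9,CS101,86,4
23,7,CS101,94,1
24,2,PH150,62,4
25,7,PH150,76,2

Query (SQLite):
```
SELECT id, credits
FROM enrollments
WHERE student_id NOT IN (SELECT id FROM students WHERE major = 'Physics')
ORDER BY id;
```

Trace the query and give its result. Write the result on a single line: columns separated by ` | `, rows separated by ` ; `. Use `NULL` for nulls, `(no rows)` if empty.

4 | 2 ; 5 | 1 ; 21 | 4 ; 24 | 4

Inner query: students.id where major = 'Physics'.
Outer: keep enrollments rows whose student_id is not in that set.
Inner query → {7}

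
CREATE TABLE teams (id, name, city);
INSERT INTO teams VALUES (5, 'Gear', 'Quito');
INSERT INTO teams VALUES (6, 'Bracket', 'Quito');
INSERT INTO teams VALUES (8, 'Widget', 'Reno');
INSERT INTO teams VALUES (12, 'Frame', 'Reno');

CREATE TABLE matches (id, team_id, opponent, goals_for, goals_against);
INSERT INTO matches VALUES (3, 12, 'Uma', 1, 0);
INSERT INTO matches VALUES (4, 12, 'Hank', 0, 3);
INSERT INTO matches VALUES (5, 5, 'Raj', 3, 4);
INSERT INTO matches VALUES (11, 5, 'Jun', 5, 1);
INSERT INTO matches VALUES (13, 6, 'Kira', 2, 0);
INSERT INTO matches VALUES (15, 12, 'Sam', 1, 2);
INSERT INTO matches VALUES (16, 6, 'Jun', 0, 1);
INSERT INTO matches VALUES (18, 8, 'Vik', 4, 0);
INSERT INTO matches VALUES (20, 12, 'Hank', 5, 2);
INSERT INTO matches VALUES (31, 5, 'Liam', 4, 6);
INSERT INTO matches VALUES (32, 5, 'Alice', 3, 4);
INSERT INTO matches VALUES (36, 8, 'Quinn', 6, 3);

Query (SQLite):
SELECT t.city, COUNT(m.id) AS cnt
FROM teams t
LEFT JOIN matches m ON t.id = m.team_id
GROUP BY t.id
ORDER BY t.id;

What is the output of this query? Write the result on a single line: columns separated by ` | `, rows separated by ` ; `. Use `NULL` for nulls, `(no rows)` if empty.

LEFT JOIN keeps every teams row; unmatched ones get NULL for matches columns.
Group by teams.id and compute COUNT(m.id). COUNT(col) of an all-NULL group is 0.
  5: ids {5, 11, 31, 32} → COUNT(m.id)=4
  6: ids {13, 16} → COUNT(m.id)=2
  8: ids {18, 36} → COUNT(m.id)=2
  12: ids {3, 4, 15, 20} → COUNT(m.id)=4

Quito | 4 ; Quito | 2 ; Reno | 2 ; Reno | 4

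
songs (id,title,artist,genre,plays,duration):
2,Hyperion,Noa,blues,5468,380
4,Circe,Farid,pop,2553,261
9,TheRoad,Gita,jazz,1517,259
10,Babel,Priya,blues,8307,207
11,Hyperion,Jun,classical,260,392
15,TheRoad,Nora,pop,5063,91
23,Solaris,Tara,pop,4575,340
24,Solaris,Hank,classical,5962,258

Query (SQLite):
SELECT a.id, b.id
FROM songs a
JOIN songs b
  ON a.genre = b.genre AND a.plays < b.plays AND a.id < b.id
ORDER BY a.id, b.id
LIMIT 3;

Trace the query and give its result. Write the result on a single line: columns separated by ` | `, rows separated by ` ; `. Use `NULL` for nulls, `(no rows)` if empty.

2 | 10 ; 4 | 15 ; 4 | 23

Pairs (a,b) with same genre, a.plays < b.plays, a.id < b.id.
genre groups: blues:{2,10} classical:{11,24} jazz:{9} pop:{4,15,23}
Ordered by (a.id, b.id); first 3.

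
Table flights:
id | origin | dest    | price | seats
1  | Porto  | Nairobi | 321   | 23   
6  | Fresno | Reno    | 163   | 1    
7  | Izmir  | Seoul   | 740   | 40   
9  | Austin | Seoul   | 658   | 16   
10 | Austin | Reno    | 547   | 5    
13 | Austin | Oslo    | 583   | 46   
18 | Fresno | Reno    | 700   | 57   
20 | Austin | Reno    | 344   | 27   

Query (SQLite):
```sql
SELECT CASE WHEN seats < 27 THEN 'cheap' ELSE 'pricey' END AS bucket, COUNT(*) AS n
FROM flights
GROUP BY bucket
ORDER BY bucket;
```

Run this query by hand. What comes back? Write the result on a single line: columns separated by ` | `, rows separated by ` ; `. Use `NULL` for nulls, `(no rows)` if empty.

cheap | 4 ; pricey | 4

Bucket rows by seats < 27 → 'cheap' else 'pricey'; count each bucket.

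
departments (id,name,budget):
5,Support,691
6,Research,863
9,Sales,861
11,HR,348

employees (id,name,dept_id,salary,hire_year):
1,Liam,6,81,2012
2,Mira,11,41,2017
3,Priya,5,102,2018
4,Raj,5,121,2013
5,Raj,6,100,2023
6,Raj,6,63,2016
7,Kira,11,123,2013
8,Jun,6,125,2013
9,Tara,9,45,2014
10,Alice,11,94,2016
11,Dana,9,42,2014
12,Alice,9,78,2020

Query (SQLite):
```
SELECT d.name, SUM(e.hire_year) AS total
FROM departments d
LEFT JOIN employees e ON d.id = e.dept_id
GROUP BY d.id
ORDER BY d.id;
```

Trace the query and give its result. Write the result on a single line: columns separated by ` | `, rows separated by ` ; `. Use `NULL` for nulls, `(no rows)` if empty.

Support | 4031 ; Research | 8064 ; Sales | 6048 ; HR | 6046

LEFT JOIN keeps every departments row; unmatched ones get NULL for employees columns.
Group by departments.id and compute SUM(e.hire_year). SUM over an all-NULL group is NULL.
  5: ids {3, 4} → SUM(e.hire_year)=4031
  6: ids {1, 5, 6, 8} → SUM(e.hire_year)=8064
  9: ids {9, 11, 12} → SUM(e.hire_year)=6048
  11: ids {2, 7, 10} → SUM(e.hire_year)=6046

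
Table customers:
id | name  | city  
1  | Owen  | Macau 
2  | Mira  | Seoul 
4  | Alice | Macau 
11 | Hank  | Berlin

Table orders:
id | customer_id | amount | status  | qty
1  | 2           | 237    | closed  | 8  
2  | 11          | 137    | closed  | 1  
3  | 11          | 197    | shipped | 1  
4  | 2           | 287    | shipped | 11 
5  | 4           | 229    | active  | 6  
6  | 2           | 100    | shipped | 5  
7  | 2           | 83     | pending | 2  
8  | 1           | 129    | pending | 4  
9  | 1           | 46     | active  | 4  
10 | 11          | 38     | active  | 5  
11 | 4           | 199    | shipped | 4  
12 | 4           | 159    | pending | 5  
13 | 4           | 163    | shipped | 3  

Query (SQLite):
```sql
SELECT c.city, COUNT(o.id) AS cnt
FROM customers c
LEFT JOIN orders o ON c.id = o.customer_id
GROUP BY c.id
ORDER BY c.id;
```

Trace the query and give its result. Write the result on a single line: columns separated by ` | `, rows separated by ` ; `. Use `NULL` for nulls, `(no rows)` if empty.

LEFT JOIN keeps every customers row; unmatched ones get NULL for orders columns.
Group by customers.id and compute COUNT(o.id). COUNT(col) of an all-NULL group is 0.
  1: ids {8, 9} → COUNT(o.id)=2
  2: ids {1, 4, 6, 7} → COUNT(o.id)=4
  4: ids {5, 11, 12, 13} → COUNT(o.id)=4
  11: ids {2, 3, 10} → COUNT(o.id)=3

Macau | 2 ; Seoul | 4 ; Macau | 4 ; Berlin | 3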